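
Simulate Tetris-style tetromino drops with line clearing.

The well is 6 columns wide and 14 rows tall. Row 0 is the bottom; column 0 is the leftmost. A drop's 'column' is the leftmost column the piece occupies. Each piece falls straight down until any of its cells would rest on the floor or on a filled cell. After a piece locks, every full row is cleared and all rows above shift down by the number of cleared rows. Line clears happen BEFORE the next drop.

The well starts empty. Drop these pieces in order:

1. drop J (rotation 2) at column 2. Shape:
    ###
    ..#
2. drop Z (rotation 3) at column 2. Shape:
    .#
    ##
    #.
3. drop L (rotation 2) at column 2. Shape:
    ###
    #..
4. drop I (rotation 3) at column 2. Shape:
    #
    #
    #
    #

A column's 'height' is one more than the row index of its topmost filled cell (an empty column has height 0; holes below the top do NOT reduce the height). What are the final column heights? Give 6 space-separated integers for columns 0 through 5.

Drop 1: J rot2 at col 2 lands with bottom-row=0; cleared 0 line(s) (total 0); column heights now [0 0 2 2 2 0], max=2
Drop 2: Z rot3 at col 2 lands with bottom-row=2; cleared 0 line(s) (total 0); column heights now [0 0 4 5 2 0], max=5
Drop 3: L rot2 at col 2 lands with bottom-row=4; cleared 0 line(s) (total 0); column heights now [0 0 6 6 6 0], max=6
Drop 4: I rot3 at col 2 lands with bottom-row=6; cleared 0 line(s) (total 0); column heights now [0 0 10 6 6 0], max=10

Answer: 0 0 10 6 6 0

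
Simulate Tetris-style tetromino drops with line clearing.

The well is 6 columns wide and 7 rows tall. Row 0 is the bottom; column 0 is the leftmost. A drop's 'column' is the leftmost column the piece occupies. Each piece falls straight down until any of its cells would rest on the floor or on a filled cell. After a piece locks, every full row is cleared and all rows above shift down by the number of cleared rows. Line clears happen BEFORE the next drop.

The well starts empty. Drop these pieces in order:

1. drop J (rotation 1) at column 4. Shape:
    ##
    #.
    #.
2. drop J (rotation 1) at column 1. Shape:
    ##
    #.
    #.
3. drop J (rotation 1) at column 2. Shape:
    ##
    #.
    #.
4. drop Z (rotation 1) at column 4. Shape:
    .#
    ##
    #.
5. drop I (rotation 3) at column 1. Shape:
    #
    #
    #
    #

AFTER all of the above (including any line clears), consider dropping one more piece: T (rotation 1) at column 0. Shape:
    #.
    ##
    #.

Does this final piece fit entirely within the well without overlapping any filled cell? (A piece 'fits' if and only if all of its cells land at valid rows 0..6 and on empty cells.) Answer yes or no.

Drop 1: J rot1 at col 4 lands with bottom-row=0; cleared 0 line(s) (total 0); column heights now [0 0 0 0 3 3], max=3
Drop 2: J rot1 at col 1 lands with bottom-row=0; cleared 0 line(s) (total 0); column heights now [0 3 3 0 3 3], max=3
Drop 3: J rot1 at col 2 lands with bottom-row=3; cleared 0 line(s) (total 0); column heights now [0 3 6 6 3 3], max=6
Drop 4: Z rot1 at col 4 lands with bottom-row=3; cleared 0 line(s) (total 0); column heights now [0 3 6 6 5 6], max=6
Drop 5: I rot3 at col 1 lands with bottom-row=3; cleared 0 line(s) (total 0); column heights now [0 7 6 6 5 6], max=7
Test piece T rot1 at col 0 (width 2): heights before test = [0 7 6 6 5 6]; fits = False

Answer: no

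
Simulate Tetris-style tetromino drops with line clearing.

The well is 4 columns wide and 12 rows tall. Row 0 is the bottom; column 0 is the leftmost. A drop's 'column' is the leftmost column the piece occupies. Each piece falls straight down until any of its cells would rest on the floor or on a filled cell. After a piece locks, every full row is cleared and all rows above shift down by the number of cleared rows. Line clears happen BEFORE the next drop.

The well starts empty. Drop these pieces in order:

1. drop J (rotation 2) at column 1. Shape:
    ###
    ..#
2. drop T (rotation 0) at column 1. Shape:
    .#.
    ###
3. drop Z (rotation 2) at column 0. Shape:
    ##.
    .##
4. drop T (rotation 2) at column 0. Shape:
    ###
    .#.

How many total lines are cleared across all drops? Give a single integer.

Drop 1: J rot2 at col 1 lands with bottom-row=0; cleared 0 line(s) (total 0); column heights now [0 2 2 2], max=2
Drop 2: T rot0 at col 1 lands with bottom-row=2; cleared 0 line(s) (total 0); column heights now [0 3 4 3], max=4
Drop 3: Z rot2 at col 0 lands with bottom-row=4; cleared 0 line(s) (total 0); column heights now [6 6 5 3], max=6
Drop 4: T rot2 at col 0 lands with bottom-row=6; cleared 0 line(s) (total 0); column heights now [8 8 8 3], max=8

Answer: 0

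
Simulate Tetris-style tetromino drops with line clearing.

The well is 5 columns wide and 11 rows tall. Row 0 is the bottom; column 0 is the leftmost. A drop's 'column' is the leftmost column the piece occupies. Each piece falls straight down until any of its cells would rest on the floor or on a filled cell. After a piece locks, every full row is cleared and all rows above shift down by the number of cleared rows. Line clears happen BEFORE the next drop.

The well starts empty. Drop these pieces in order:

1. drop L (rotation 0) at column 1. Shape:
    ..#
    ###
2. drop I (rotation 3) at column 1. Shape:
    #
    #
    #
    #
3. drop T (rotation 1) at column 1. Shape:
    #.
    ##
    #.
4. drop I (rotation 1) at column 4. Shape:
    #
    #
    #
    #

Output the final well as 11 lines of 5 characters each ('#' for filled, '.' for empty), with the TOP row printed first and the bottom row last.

Drop 1: L rot0 at col 1 lands with bottom-row=0; cleared 0 line(s) (total 0); column heights now [0 1 1 2 0], max=2
Drop 2: I rot3 at col 1 lands with bottom-row=1; cleared 0 line(s) (total 0); column heights now [0 5 1 2 0], max=5
Drop 3: T rot1 at col 1 lands with bottom-row=5; cleared 0 line(s) (total 0); column heights now [0 8 7 2 0], max=8
Drop 4: I rot1 at col 4 lands with bottom-row=0; cleared 0 line(s) (total 0); column heights now [0 8 7 2 4], max=8

Answer: .....
.....
.....
.#...
.##..
.#...
.#...
.#..#
.#..#
.#.##
.####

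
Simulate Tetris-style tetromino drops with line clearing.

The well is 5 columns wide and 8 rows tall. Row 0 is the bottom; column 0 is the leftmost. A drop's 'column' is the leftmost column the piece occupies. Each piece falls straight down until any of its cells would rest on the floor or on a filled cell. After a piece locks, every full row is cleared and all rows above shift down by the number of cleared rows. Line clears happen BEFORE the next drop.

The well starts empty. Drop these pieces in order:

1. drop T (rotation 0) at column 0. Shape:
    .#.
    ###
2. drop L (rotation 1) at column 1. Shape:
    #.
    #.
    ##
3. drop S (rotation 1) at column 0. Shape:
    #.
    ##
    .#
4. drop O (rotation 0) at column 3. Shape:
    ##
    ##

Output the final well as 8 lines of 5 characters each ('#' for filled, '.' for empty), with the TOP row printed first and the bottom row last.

Drop 1: T rot0 at col 0 lands with bottom-row=0; cleared 0 line(s) (total 0); column heights now [1 2 1 0 0], max=2
Drop 2: L rot1 at col 1 lands with bottom-row=2; cleared 0 line(s) (total 0); column heights now [1 5 3 0 0], max=5
Drop 3: S rot1 at col 0 lands with bottom-row=5; cleared 0 line(s) (total 0); column heights now [8 7 3 0 0], max=8
Drop 4: O rot0 at col 3 lands with bottom-row=0; cleared 1 line(s) (total 1); column heights now [7 6 2 1 1], max=7

Answer: .....
#....
##...
.#...
.#...
.#...
.##..
.#.##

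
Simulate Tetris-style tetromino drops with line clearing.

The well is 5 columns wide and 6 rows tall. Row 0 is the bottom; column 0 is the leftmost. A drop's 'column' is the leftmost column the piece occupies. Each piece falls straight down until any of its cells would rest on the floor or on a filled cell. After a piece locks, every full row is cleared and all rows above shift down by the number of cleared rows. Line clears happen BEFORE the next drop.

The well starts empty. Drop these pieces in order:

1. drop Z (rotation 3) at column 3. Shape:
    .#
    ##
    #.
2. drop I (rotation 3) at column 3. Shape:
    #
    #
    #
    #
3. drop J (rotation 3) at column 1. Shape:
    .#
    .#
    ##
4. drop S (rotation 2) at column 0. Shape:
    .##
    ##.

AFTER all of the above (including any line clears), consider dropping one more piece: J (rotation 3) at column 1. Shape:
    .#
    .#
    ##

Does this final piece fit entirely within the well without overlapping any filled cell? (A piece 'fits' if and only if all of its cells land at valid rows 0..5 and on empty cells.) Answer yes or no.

Answer: yes

Derivation:
Drop 1: Z rot3 at col 3 lands with bottom-row=0; cleared 0 line(s) (total 0); column heights now [0 0 0 2 3], max=3
Drop 2: I rot3 at col 3 lands with bottom-row=2; cleared 0 line(s) (total 0); column heights now [0 0 0 6 3], max=6
Drop 3: J rot3 at col 1 lands with bottom-row=0; cleared 0 line(s) (total 0); column heights now [0 1 3 6 3], max=6
Drop 4: S rot2 at col 0 lands with bottom-row=2; cleared 1 line(s) (total 1); column heights now [0 3 3 5 2], max=5
Test piece J rot3 at col 1 (width 2): heights before test = [0 3 3 5 2]; fits = True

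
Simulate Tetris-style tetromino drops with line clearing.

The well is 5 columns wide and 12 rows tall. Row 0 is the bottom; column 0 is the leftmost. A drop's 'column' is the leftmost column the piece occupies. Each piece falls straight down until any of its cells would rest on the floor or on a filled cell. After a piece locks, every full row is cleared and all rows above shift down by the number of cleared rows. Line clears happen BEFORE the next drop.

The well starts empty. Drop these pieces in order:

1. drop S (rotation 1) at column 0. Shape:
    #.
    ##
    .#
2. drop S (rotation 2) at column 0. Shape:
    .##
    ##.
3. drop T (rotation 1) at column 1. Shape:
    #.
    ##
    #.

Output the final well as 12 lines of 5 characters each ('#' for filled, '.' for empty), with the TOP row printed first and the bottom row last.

Drop 1: S rot1 at col 0 lands with bottom-row=0; cleared 0 line(s) (total 0); column heights now [3 2 0 0 0], max=3
Drop 2: S rot2 at col 0 lands with bottom-row=3; cleared 0 line(s) (total 0); column heights now [4 5 5 0 0], max=5
Drop 3: T rot1 at col 1 lands with bottom-row=5; cleared 0 line(s) (total 0); column heights now [4 8 7 0 0], max=8

Answer: .....
.....
.....
.....
.#...
.##..
.#...
.##..
##...
#....
##...
.#...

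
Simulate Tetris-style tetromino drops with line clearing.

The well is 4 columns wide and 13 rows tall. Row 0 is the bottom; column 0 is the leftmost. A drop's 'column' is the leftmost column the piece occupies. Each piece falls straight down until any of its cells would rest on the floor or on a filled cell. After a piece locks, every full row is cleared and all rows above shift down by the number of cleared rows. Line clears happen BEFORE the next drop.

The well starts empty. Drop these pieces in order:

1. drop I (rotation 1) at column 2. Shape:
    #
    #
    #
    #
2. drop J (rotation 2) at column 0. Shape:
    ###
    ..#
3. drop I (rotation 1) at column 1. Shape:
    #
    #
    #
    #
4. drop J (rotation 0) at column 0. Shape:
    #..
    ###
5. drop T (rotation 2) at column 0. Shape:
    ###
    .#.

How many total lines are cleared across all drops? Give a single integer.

Drop 1: I rot1 at col 2 lands with bottom-row=0; cleared 0 line(s) (total 0); column heights now [0 0 4 0], max=4
Drop 2: J rot2 at col 0 lands with bottom-row=4; cleared 0 line(s) (total 0); column heights now [6 6 6 0], max=6
Drop 3: I rot1 at col 1 lands with bottom-row=6; cleared 0 line(s) (total 0); column heights now [6 10 6 0], max=10
Drop 4: J rot0 at col 0 lands with bottom-row=10; cleared 0 line(s) (total 0); column heights now [12 11 11 0], max=12
Drop 5: T rot2 at col 0 lands with bottom-row=11; cleared 0 line(s) (total 0); column heights now [13 13 13 0], max=13

Answer: 0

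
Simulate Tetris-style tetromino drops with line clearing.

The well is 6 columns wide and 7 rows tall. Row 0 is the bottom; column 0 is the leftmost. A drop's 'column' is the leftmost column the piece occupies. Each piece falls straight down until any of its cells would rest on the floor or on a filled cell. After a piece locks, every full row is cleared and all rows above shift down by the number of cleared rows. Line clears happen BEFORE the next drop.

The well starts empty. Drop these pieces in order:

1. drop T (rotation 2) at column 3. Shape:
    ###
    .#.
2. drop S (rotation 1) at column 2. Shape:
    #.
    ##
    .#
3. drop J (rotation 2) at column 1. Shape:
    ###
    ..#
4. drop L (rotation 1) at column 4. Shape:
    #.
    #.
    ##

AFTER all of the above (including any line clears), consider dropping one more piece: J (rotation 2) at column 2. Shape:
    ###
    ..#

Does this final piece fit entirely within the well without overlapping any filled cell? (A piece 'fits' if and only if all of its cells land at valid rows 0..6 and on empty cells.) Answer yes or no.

Drop 1: T rot2 at col 3 lands with bottom-row=0; cleared 0 line(s) (total 0); column heights now [0 0 0 2 2 2], max=2
Drop 2: S rot1 at col 2 lands with bottom-row=2; cleared 0 line(s) (total 0); column heights now [0 0 5 4 2 2], max=5
Drop 3: J rot2 at col 1 lands with bottom-row=4; cleared 0 line(s) (total 0); column heights now [0 6 6 6 2 2], max=6
Drop 4: L rot1 at col 4 lands with bottom-row=2; cleared 0 line(s) (total 0); column heights now [0 6 6 6 5 3], max=6
Test piece J rot2 at col 2 (width 3): heights before test = [0 6 6 6 5 3]; fits = True

Answer: yes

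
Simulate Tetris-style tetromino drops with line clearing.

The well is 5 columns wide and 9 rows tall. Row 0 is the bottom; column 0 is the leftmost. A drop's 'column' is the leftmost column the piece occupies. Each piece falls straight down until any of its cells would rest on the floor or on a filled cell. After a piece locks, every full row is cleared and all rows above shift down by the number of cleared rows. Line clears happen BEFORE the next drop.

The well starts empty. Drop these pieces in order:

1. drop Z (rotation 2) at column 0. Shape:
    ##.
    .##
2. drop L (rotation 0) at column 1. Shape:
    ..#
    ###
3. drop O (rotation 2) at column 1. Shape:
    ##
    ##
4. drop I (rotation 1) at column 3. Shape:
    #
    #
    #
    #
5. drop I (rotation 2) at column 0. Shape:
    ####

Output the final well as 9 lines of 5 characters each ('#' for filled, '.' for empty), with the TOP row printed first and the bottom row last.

Drop 1: Z rot2 at col 0 lands with bottom-row=0; cleared 0 line(s) (total 0); column heights now [2 2 1 0 0], max=2
Drop 2: L rot0 at col 1 lands with bottom-row=2; cleared 0 line(s) (total 0); column heights now [2 3 3 4 0], max=4
Drop 3: O rot2 at col 1 lands with bottom-row=3; cleared 0 line(s) (total 0); column heights now [2 5 5 4 0], max=5
Drop 4: I rot1 at col 3 lands with bottom-row=4; cleared 0 line(s) (total 0); column heights now [2 5 5 8 0], max=8
Drop 5: I rot2 at col 0 lands with bottom-row=8; cleared 0 line(s) (total 0); column heights now [9 9 9 9 0], max=9

Answer: ####.
...#.
...#.
...#.
.###.
.###.
.###.
##...
.##..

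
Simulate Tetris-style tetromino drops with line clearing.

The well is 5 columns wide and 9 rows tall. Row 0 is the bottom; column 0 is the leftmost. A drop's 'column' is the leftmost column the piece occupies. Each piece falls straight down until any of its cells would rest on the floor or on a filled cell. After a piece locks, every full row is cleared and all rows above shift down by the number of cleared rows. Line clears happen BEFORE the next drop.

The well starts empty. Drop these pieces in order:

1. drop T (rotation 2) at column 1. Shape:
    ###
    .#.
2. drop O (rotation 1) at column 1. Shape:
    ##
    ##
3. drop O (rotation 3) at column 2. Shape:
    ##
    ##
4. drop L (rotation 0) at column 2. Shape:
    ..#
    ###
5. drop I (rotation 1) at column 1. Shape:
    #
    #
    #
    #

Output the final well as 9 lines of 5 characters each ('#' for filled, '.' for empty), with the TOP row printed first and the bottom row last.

Drop 1: T rot2 at col 1 lands with bottom-row=0; cleared 0 line(s) (total 0); column heights now [0 2 2 2 0], max=2
Drop 2: O rot1 at col 1 lands with bottom-row=2; cleared 0 line(s) (total 0); column heights now [0 4 4 2 0], max=4
Drop 3: O rot3 at col 2 lands with bottom-row=4; cleared 0 line(s) (total 0); column heights now [0 4 6 6 0], max=6
Drop 4: L rot0 at col 2 lands with bottom-row=6; cleared 0 line(s) (total 0); column heights now [0 4 7 7 8], max=8
Drop 5: I rot1 at col 1 lands with bottom-row=4; cleared 0 line(s) (total 0); column heights now [0 8 7 7 8], max=8

Answer: .....
.#..#
.####
.###.
.###.
.##..
.##..
.###.
..#..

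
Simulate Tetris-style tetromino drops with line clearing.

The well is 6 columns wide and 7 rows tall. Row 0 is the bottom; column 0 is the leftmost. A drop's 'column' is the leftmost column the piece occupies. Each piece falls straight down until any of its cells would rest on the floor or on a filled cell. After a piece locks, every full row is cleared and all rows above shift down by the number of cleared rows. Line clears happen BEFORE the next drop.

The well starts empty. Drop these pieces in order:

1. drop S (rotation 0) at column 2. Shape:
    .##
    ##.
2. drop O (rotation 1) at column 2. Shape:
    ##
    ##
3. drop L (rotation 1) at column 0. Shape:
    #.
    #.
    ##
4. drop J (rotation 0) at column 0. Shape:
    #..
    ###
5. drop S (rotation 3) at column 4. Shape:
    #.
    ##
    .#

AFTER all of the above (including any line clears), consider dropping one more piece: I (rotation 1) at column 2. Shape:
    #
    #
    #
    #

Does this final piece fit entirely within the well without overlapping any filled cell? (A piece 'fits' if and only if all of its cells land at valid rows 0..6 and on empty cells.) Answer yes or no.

Drop 1: S rot0 at col 2 lands with bottom-row=0; cleared 0 line(s) (total 0); column heights now [0 0 1 2 2 0], max=2
Drop 2: O rot1 at col 2 lands with bottom-row=2; cleared 0 line(s) (total 0); column heights now [0 0 4 4 2 0], max=4
Drop 3: L rot1 at col 0 lands with bottom-row=0; cleared 0 line(s) (total 0); column heights now [3 1 4 4 2 0], max=4
Drop 4: J rot0 at col 0 lands with bottom-row=4; cleared 0 line(s) (total 0); column heights now [6 5 5 4 2 0], max=6
Drop 5: S rot3 at col 4 lands with bottom-row=1; cleared 0 line(s) (total 0); column heights now [6 5 5 4 4 3], max=6
Test piece I rot1 at col 2 (width 1): heights before test = [6 5 5 4 4 3]; fits = False

Answer: no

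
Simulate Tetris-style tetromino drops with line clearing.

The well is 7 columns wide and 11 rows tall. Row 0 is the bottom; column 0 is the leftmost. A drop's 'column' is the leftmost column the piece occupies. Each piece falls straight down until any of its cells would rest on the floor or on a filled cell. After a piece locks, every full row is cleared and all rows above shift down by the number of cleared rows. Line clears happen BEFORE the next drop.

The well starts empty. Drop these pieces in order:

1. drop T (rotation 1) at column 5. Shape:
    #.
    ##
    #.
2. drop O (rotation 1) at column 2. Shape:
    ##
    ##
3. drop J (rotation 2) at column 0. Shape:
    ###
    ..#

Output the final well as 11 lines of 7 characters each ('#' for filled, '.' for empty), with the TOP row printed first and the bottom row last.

Answer: .......
.......
.......
.......
.......
.......
.......
###....
..#..#.
..##.##
..##.#.

Derivation:
Drop 1: T rot1 at col 5 lands with bottom-row=0; cleared 0 line(s) (total 0); column heights now [0 0 0 0 0 3 2], max=3
Drop 2: O rot1 at col 2 lands with bottom-row=0; cleared 0 line(s) (total 0); column heights now [0 0 2 2 0 3 2], max=3
Drop 3: J rot2 at col 0 lands with bottom-row=2; cleared 0 line(s) (total 0); column heights now [4 4 4 2 0 3 2], max=4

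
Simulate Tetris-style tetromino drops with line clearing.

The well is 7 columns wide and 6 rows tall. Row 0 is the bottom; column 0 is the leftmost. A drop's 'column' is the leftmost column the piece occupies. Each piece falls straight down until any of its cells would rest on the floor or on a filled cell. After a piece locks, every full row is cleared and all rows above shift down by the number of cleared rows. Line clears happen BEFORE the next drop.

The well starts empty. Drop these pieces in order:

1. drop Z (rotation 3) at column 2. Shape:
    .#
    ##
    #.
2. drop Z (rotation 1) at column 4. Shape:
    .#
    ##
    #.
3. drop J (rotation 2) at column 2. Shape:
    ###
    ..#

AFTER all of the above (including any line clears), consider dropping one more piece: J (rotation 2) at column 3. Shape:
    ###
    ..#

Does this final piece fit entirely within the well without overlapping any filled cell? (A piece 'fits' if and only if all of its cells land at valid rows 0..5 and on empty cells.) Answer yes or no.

Drop 1: Z rot3 at col 2 lands with bottom-row=0; cleared 0 line(s) (total 0); column heights now [0 0 2 3 0 0 0], max=3
Drop 2: Z rot1 at col 4 lands with bottom-row=0; cleared 0 line(s) (total 0); column heights now [0 0 2 3 2 3 0], max=3
Drop 3: J rot2 at col 2 lands with bottom-row=2; cleared 0 line(s) (total 0); column heights now [0 0 4 4 4 3 0], max=4
Test piece J rot2 at col 3 (width 3): heights before test = [0 0 4 4 4 3 0]; fits = True

Answer: yes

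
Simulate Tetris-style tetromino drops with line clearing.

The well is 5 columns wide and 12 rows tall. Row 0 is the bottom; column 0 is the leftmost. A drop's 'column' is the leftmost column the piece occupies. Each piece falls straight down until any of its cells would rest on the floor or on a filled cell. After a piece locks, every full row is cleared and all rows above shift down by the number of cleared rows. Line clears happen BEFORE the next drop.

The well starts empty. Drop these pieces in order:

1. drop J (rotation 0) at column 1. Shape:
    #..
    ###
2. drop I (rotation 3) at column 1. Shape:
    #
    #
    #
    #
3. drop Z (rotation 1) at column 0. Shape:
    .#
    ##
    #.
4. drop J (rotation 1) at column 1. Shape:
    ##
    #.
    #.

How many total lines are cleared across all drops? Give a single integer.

Drop 1: J rot0 at col 1 lands with bottom-row=0; cleared 0 line(s) (total 0); column heights now [0 2 1 1 0], max=2
Drop 2: I rot3 at col 1 lands with bottom-row=2; cleared 0 line(s) (total 0); column heights now [0 6 1 1 0], max=6
Drop 3: Z rot1 at col 0 lands with bottom-row=5; cleared 0 line(s) (total 0); column heights now [7 8 1 1 0], max=8
Drop 4: J rot1 at col 1 lands with bottom-row=8; cleared 0 line(s) (total 0); column heights now [7 11 11 1 0], max=11

Answer: 0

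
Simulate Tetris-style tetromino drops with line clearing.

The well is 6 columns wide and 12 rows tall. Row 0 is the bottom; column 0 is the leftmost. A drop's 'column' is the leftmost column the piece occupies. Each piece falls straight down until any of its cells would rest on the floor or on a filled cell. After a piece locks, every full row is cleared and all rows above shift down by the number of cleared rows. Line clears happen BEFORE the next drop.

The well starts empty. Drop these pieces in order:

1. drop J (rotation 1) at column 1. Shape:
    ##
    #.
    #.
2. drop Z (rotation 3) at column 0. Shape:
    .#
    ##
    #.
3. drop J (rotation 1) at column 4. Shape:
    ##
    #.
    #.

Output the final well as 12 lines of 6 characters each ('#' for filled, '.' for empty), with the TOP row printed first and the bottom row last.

Answer: ......
......
......
......
......
......
......
.#....
##....
###.##
.#..#.
.#..#.

Derivation:
Drop 1: J rot1 at col 1 lands with bottom-row=0; cleared 0 line(s) (total 0); column heights now [0 3 3 0 0 0], max=3
Drop 2: Z rot3 at col 0 lands with bottom-row=2; cleared 0 line(s) (total 0); column heights now [4 5 3 0 0 0], max=5
Drop 3: J rot1 at col 4 lands with bottom-row=0; cleared 0 line(s) (total 0); column heights now [4 5 3 0 3 3], max=5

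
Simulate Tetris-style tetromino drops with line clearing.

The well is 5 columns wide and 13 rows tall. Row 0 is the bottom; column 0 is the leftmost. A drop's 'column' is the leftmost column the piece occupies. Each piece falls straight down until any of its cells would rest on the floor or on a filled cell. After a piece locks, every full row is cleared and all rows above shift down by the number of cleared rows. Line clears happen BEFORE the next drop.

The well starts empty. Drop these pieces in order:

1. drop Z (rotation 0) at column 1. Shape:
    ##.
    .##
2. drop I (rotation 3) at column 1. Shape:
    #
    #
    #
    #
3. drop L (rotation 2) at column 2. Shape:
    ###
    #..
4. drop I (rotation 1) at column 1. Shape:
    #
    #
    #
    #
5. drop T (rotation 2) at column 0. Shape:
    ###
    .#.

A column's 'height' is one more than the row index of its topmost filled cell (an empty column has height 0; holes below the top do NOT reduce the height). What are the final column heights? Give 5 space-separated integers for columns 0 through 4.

Drop 1: Z rot0 at col 1 lands with bottom-row=0; cleared 0 line(s) (total 0); column heights now [0 2 2 1 0], max=2
Drop 2: I rot3 at col 1 lands with bottom-row=2; cleared 0 line(s) (total 0); column heights now [0 6 2 1 0], max=6
Drop 3: L rot2 at col 2 lands with bottom-row=2; cleared 0 line(s) (total 0); column heights now [0 6 4 4 4], max=6
Drop 4: I rot1 at col 1 lands with bottom-row=6; cleared 0 line(s) (total 0); column heights now [0 10 4 4 4], max=10
Drop 5: T rot2 at col 0 lands with bottom-row=10; cleared 0 line(s) (total 0); column heights now [12 12 12 4 4], max=12

Answer: 12 12 12 4 4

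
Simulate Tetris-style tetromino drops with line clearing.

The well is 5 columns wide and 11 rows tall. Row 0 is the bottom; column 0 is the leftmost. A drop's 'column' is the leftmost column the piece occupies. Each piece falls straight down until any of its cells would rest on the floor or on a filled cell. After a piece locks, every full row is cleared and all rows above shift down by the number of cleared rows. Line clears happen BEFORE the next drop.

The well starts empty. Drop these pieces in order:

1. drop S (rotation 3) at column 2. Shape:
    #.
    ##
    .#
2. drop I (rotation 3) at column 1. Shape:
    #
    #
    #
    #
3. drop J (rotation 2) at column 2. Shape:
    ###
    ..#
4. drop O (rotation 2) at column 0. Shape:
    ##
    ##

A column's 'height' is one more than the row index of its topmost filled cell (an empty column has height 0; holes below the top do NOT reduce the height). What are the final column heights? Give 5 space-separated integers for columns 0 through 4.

Answer: 6 6 4 4 4

Derivation:
Drop 1: S rot3 at col 2 lands with bottom-row=0; cleared 0 line(s) (total 0); column heights now [0 0 3 2 0], max=3
Drop 2: I rot3 at col 1 lands with bottom-row=0; cleared 0 line(s) (total 0); column heights now [0 4 3 2 0], max=4
Drop 3: J rot2 at col 2 lands with bottom-row=2; cleared 0 line(s) (total 0); column heights now [0 4 4 4 4], max=4
Drop 4: O rot2 at col 0 lands with bottom-row=4; cleared 0 line(s) (total 0); column heights now [6 6 4 4 4], max=6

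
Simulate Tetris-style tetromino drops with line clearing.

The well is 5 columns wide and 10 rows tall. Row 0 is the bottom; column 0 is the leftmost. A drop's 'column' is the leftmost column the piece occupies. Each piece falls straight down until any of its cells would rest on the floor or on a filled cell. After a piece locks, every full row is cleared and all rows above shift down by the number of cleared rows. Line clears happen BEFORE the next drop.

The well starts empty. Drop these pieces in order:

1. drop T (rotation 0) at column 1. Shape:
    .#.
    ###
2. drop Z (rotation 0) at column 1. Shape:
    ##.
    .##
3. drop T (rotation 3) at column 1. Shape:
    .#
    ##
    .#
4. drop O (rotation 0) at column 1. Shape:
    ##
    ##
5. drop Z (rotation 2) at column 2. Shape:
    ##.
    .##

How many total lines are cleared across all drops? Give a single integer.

Drop 1: T rot0 at col 1 lands with bottom-row=0; cleared 0 line(s) (total 0); column heights now [0 1 2 1 0], max=2
Drop 2: Z rot0 at col 1 lands with bottom-row=2; cleared 0 line(s) (total 0); column heights now [0 4 4 3 0], max=4
Drop 3: T rot3 at col 1 lands with bottom-row=4; cleared 0 line(s) (total 0); column heights now [0 6 7 3 0], max=7
Drop 4: O rot0 at col 1 lands with bottom-row=7; cleared 0 line(s) (total 0); column heights now [0 9 9 3 0], max=9
Drop 5: Z rot2 at col 2 lands with bottom-row=8; cleared 0 line(s) (total 0); column heights now [0 9 10 10 9], max=10

Answer: 0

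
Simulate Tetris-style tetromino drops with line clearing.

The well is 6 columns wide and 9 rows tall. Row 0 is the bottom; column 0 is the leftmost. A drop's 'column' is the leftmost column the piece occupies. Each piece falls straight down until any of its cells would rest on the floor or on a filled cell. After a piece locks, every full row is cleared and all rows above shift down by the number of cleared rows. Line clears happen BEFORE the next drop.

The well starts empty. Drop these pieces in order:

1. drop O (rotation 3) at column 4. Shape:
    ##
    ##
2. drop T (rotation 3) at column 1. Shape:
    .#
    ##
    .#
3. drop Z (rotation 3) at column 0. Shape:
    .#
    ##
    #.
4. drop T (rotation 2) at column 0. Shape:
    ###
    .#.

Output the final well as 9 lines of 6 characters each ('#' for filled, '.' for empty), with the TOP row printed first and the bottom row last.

Drop 1: O rot3 at col 4 lands with bottom-row=0; cleared 0 line(s) (total 0); column heights now [0 0 0 0 2 2], max=2
Drop 2: T rot3 at col 1 lands with bottom-row=0; cleared 0 line(s) (total 0); column heights now [0 2 3 0 2 2], max=3
Drop 3: Z rot3 at col 0 lands with bottom-row=1; cleared 0 line(s) (total 0); column heights now [3 4 3 0 2 2], max=4
Drop 4: T rot2 at col 0 lands with bottom-row=4; cleared 0 line(s) (total 0); column heights now [6 6 6 0 2 2], max=6

Answer: ......
......
......
###...
.#....
.#....
###...
###.##
..#.##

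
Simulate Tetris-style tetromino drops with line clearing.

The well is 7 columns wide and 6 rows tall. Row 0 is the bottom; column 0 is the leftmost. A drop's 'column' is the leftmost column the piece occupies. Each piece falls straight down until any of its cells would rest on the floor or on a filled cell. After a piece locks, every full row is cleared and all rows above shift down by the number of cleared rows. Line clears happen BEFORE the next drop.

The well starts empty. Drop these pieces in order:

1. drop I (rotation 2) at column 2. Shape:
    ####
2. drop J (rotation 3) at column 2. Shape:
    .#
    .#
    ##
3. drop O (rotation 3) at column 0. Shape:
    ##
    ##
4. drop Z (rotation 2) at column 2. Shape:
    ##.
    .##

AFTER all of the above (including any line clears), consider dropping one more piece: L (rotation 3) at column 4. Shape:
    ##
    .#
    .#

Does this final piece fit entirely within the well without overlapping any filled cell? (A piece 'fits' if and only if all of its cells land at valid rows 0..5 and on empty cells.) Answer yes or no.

Drop 1: I rot2 at col 2 lands with bottom-row=0; cleared 0 line(s) (total 0); column heights now [0 0 1 1 1 1 0], max=1
Drop 2: J rot3 at col 2 lands with bottom-row=1; cleared 0 line(s) (total 0); column heights now [0 0 2 4 1 1 0], max=4
Drop 3: O rot3 at col 0 lands with bottom-row=0; cleared 0 line(s) (total 0); column heights now [2 2 2 4 1 1 0], max=4
Drop 4: Z rot2 at col 2 lands with bottom-row=4; cleared 0 line(s) (total 0); column heights now [2 2 6 6 5 1 0], max=6
Test piece L rot3 at col 4 (width 2): heights before test = [2 2 6 6 5 1 0]; fits = True

Answer: yes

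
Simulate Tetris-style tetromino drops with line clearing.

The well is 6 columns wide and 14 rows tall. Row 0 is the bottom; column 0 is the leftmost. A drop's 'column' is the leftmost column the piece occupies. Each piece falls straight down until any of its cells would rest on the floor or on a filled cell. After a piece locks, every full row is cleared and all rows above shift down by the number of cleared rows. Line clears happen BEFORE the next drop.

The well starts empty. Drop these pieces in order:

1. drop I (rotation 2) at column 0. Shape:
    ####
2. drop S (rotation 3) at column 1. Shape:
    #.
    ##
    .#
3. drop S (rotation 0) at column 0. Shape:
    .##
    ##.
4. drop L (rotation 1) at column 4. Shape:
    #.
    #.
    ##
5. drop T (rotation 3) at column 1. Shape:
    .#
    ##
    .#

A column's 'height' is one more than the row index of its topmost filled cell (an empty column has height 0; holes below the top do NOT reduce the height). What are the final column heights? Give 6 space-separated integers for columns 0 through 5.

Answer: 4 7 8 0 2 0

Derivation:
Drop 1: I rot2 at col 0 lands with bottom-row=0; cleared 0 line(s) (total 0); column heights now [1 1 1 1 0 0], max=1
Drop 2: S rot3 at col 1 lands with bottom-row=1; cleared 0 line(s) (total 0); column heights now [1 4 3 1 0 0], max=4
Drop 3: S rot0 at col 0 lands with bottom-row=4; cleared 0 line(s) (total 0); column heights now [5 6 6 1 0 0], max=6
Drop 4: L rot1 at col 4 lands with bottom-row=0; cleared 1 line(s) (total 1); column heights now [4 5 5 0 2 0], max=5
Drop 5: T rot3 at col 1 lands with bottom-row=5; cleared 0 line(s) (total 1); column heights now [4 7 8 0 2 0], max=8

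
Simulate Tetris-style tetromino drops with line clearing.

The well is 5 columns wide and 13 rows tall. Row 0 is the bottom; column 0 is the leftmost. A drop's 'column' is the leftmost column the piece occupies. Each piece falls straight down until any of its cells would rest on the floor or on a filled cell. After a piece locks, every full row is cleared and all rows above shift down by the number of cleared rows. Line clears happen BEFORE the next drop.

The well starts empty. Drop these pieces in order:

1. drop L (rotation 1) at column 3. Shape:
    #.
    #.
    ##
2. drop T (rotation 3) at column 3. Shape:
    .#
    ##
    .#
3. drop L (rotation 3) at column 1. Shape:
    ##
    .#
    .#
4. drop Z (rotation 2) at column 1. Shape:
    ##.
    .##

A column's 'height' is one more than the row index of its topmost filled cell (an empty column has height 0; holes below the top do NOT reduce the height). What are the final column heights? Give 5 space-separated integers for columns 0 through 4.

Answer: 0 6 6 5 5

Derivation:
Drop 1: L rot1 at col 3 lands with bottom-row=0; cleared 0 line(s) (total 0); column heights now [0 0 0 3 1], max=3
Drop 2: T rot3 at col 3 lands with bottom-row=2; cleared 0 line(s) (total 0); column heights now [0 0 0 4 5], max=5
Drop 3: L rot3 at col 1 lands with bottom-row=0; cleared 0 line(s) (total 0); column heights now [0 3 3 4 5], max=5
Drop 4: Z rot2 at col 1 lands with bottom-row=4; cleared 0 line(s) (total 0); column heights now [0 6 6 5 5], max=6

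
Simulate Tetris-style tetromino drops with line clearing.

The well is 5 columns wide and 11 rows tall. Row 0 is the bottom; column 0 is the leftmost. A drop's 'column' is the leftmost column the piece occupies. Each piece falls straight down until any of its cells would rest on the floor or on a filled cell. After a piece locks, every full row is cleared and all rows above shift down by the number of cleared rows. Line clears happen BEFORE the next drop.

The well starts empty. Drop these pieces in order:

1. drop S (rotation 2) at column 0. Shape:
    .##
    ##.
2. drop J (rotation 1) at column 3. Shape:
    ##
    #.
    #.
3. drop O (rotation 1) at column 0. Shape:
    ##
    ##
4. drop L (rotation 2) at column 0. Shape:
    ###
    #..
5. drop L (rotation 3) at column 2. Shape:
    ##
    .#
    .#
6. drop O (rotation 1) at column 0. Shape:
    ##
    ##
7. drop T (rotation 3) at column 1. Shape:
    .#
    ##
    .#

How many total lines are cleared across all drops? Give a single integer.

Drop 1: S rot2 at col 0 lands with bottom-row=0; cleared 0 line(s) (total 0); column heights now [1 2 2 0 0], max=2
Drop 2: J rot1 at col 3 lands with bottom-row=0; cleared 0 line(s) (total 0); column heights now [1 2 2 3 3], max=3
Drop 3: O rot1 at col 0 lands with bottom-row=2; cleared 0 line(s) (total 0); column heights now [4 4 2 3 3], max=4
Drop 4: L rot2 at col 0 lands with bottom-row=4; cleared 0 line(s) (total 0); column heights now [6 6 6 3 3], max=6
Drop 5: L rot3 at col 2 lands with bottom-row=4; cleared 0 line(s) (total 0); column heights now [6 6 7 7 3], max=7
Drop 6: O rot1 at col 0 lands with bottom-row=6; cleared 0 line(s) (total 0); column heights now [8 8 7 7 3], max=8
Drop 7: T rot3 at col 1 lands with bottom-row=7; cleared 0 line(s) (total 0); column heights now [8 9 10 7 3], max=10

Answer: 0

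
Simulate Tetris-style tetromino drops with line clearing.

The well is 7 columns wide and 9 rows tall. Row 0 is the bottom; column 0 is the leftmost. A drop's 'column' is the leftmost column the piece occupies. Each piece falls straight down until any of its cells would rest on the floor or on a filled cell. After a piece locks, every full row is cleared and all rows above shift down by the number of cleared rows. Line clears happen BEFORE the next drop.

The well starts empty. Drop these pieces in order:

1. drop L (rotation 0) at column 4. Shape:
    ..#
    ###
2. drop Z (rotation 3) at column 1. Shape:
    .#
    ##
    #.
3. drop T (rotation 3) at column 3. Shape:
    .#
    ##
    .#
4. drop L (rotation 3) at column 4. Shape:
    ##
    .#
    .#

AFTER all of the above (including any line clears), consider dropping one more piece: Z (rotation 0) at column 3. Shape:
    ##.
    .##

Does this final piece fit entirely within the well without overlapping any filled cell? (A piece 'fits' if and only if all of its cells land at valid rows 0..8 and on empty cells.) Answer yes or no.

Drop 1: L rot0 at col 4 lands with bottom-row=0; cleared 0 line(s) (total 0); column heights now [0 0 0 0 1 1 2], max=2
Drop 2: Z rot3 at col 1 lands with bottom-row=0; cleared 0 line(s) (total 0); column heights now [0 2 3 0 1 1 2], max=3
Drop 3: T rot3 at col 3 lands with bottom-row=1; cleared 0 line(s) (total 0); column heights now [0 2 3 3 4 1 2], max=4
Drop 4: L rot3 at col 4 lands with bottom-row=2; cleared 0 line(s) (total 0); column heights now [0 2 3 3 5 5 2], max=5
Test piece Z rot0 at col 3 (width 3): heights before test = [0 2 3 3 5 5 2]; fits = True

Answer: yes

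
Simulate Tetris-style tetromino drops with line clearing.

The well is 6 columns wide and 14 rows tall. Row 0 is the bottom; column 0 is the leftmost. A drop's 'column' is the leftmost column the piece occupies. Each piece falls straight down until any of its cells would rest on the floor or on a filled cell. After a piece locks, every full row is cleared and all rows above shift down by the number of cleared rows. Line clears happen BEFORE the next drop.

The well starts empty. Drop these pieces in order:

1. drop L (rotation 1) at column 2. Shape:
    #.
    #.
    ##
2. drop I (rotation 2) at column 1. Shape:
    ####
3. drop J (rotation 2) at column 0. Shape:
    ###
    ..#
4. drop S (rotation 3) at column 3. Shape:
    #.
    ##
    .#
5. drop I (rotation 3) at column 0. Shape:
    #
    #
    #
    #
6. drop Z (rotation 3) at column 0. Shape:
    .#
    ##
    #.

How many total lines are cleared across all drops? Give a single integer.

Answer: 0

Derivation:
Drop 1: L rot1 at col 2 lands with bottom-row=0; cleared 0 line(s) (total 0); column heights now [0 0 3 1 0 0], max=3
Drop 2: I rot2 at col 1 lands with bottom-row=3; cleared 0 line(s) (total 0); column heights now [0 4 4 4 4 0], max=4
Drop 3: J rot2 at col 0 lands with bottom-row=4; cleared 0 line(s) (total 0); column heights now [6 6 6 4 4 0], max=6
Drop 4: S rot3 at col 3 lands with bottom-row=4; cleared 0 line(s) (total 0); column heights now [6 6 6 7 6 0], max=7
Drop 5: I rot3 at col 0 lands with bottom-row=6; cleared 0 line(s) (total 0); column heights now [10 6 6 7 6 0], max=10
Drop 6: Z rot3 at col 0 lands with bottom-row=10; cleared 0 line(s) (total 0); column heights now [12 13 6 7 6 0], max=13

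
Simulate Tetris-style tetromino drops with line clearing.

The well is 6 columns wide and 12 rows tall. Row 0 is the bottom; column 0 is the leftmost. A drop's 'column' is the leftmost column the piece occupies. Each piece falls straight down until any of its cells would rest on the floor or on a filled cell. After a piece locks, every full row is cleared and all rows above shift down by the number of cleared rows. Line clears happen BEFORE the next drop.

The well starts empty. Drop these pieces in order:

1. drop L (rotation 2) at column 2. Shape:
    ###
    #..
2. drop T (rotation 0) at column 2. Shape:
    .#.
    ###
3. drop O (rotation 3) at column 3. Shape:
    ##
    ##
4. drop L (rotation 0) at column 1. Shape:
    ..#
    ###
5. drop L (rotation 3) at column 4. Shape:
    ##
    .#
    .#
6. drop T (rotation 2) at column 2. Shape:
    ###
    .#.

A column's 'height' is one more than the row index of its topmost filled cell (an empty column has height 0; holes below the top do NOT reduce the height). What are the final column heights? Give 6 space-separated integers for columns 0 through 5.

Drop 1: L rot2 at col 2 lands with bottom-row=0; cleared 0 line(s) (total 0); column heights now [0 0 2 2 2 0], max=2
Drop 2: T rot0 at col 2 lands with bottom-row=2; cleared 0 line(s) (total 0); column heights now [0 0 3 4 3 0], max=4
Drop 3: O rot3 at col 3 lands with bottom-row=4; cleared 0 line(s) (total 0); column heights now [0 0 3 6 6 0], max=6
Drop 4: L rot0 at col 1 lands with bottom-row=6; cleared 0 line(s) (total 0); column heights now [0 7 7 8 6 0], max=8
Drop 5: L rot3 at col 4 lands with bottom-row=4; cleared 0 line(s) (total 0); column heights now [0 7 7 8 7 7], max=8
Drop 6: T rot2 at col 2 lands with bottom-row=8; cleared 0 line(s) (total 0); column heights now [0 7 10 10 10 7], max=10

Answer: 0 7 10 10 10 7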